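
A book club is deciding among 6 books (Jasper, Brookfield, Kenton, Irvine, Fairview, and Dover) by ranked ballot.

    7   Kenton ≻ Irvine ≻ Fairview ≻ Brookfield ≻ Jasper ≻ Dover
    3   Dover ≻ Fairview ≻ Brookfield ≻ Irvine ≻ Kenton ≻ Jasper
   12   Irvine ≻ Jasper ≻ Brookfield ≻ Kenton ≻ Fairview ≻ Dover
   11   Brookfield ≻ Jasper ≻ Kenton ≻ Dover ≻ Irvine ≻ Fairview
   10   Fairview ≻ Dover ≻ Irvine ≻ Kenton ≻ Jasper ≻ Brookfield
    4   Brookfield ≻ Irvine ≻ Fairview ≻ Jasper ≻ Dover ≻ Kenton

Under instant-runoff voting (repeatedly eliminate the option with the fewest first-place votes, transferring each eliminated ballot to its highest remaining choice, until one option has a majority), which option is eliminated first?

Jasper

Round 1: Brookfield 15, Irvine 12, Fairview 10, Kenton 7, Dover 3, Jasper 0. Jasper has the fewest and is eliminated.
Round 2: Brookfield 15, Irvine 12, Fairview 10, Kenton 7, Dover 3. Dover has the fewest and is eliminated.
Round 3: Brookfield 15, Fairview 13, Irvine 12, Kenton 7. Kenton has the fewest and is eliminated.
Round 4: Irvine 19, Brookfield 15, Fairview 13. Fairview has the fewest and is eliminated.
Round 5: Irvine 29, Brookfield 18. Irvine has a majority.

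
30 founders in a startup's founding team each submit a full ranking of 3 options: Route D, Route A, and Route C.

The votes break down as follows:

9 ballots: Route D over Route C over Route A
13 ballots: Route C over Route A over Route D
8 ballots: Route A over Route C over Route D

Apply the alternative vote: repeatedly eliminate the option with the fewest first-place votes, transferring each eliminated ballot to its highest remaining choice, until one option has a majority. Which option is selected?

Round 1: Route C 13, Route D 9, Route A 8. Route A has the fewest and is eliminated.
Round 2: Route C 21, Route D 9. Route C has a majority.

Route C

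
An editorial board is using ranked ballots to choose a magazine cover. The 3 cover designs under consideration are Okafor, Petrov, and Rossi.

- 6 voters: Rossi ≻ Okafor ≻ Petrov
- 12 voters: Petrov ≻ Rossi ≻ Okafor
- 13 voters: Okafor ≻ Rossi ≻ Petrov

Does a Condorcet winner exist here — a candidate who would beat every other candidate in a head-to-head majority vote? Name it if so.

Head-to-head results (31 voters total):
Okafor vs Petrov: Okafor wins 19–12.
Okafor vs Rossi: Rossi wins 18–13.
Petrov vs Rossi: Rossi wins 19–12.
Rossi beats each rival — Okafor (18–13), Petrov (19–12) — so Rossi is the Condorcet winner.

Rossi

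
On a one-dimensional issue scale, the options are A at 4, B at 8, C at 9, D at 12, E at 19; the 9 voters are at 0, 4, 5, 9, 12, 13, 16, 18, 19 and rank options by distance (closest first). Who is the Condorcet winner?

D

With single-peaked preferences on a line, the Condorcet winner is the candidate closest to the median voter.
The median voter (position 12) is closest to D at 12.
Check: D vs E — voters closer to D: 6 of 9.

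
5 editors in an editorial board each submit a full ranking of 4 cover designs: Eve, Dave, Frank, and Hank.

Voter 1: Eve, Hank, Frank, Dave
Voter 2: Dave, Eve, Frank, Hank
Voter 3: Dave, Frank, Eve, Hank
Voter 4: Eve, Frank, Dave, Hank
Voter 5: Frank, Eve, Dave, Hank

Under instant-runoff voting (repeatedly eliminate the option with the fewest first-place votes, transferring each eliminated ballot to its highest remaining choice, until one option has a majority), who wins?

Round 1: Eve 2, Dave 2, Frank 1, Hank 0. Hank has the fewest and is eliminated.
Round 2: Eve 2, Dave 2, Frank 1. Frank has the fewest and is eliminated.
Round 3: Eve 3, Dave 2. Eve has a majority.

Eve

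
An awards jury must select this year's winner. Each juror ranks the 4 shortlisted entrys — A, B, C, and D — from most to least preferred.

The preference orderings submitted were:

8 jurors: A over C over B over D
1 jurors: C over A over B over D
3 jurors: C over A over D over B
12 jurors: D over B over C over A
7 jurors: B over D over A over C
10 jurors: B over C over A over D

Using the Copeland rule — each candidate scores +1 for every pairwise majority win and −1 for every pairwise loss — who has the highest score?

B

Pairwise results:
  A vs B: B wins 29–12.
  A vs C: C wins 26–15.
  A vs D: A wins 22–19.
  B vs C: B wins 29–12.
  B vs D: B wins 26–15.
  C vs D: C wins 22–19.
Copeland scores (wins − losses):
  A: 1 − 2 = -1
  B: 3 − 0 = 3
  C: 2 − 1 = 1
  D: 0 − 3 = -3
B has the best Copeland score.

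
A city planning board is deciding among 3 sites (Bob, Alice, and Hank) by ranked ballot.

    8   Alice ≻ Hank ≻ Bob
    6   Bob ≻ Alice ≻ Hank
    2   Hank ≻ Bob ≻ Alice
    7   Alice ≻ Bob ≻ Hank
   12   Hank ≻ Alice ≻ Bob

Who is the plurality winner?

First-place vote totals:
  Bob: 6
  Alice: 15
  Hank: 14
Alice has the most first-place votes.

Alice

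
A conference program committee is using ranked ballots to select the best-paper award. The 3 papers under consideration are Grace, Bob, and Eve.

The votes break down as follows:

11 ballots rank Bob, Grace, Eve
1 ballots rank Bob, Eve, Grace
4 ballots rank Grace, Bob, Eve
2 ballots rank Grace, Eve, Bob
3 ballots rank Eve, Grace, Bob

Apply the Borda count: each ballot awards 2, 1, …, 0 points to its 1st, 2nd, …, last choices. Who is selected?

Bob

Borda scores:
  Grace: 11·1 + 0 + 4·2 + 2·2 + 3·1 = 26
  Bob: 11·2 + 2 + 4·1 + 2·0 + 3·0 = 28
  Eve: 11·0 + 1 + 4·0 + 2·1 + 3·2 = 9
Bob has the highest total.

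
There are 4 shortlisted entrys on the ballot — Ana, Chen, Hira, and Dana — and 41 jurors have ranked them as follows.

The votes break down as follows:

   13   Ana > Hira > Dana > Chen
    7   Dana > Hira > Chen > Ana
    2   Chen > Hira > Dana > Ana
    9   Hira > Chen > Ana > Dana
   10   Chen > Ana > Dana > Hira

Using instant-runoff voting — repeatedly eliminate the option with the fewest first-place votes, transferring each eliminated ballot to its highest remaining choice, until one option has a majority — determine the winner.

Ana

Round 1: Ana 13, Chen 12, Hira 9, Dana 7. Dana has the fewest and is eliminated.
Round 2: Hira 16, Ana 13, Chen 12. Chen has the fewest and is eliminated.
Round 3: Ana 23, Hira 18. Ana has a majority.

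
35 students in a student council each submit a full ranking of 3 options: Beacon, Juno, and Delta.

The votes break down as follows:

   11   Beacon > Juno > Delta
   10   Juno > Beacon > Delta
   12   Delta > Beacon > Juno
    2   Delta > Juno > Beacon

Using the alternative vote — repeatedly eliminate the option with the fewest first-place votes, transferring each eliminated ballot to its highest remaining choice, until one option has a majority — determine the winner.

Beacon

Round 1: Delta 14, Beacon 11, Juno 10. Juno has the fewest and is eliminated.
Round 2: Beacon 21, Delta 14. Beacon has a majority.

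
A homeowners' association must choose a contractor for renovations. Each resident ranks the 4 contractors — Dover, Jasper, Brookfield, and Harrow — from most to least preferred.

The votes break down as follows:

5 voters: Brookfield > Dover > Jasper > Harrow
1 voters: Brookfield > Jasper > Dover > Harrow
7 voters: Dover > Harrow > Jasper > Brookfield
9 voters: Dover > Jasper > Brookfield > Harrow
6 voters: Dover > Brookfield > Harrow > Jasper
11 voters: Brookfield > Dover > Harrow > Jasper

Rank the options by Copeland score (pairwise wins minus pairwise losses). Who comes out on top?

Dover

Pairwise results:
  Dover vs Jasper: Dover wins 38–1.
  Dover vs Brookfield: Dover wins 22–17.
  Dover vs Harrow: Dover wins 39–0.
  Jasper vs Brookfield: Brookfield wins 23–16.
  Jasper vs Harrow: Harrow wins 24–15.
  Brookfield vs Harrow: Brookfield wins 32–7.
Copeland scores (wins − losses):
  Dover: 3 − 0 = 3
  Jasper: 0 − 3 = -3
  Brookfield: 2 − 1 = 1
  Harrow: 1 − 2 = -1
Dover has the best Copeland score.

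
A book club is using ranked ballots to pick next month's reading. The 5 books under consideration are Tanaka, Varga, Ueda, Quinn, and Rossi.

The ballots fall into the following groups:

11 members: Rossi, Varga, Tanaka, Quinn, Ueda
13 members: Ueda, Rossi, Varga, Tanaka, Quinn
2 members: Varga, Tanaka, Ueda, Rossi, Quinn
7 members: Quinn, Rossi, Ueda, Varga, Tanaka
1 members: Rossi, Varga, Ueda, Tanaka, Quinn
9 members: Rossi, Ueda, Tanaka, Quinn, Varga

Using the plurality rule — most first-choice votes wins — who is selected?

First-place vote totals:
  Tanaka: 0
  Varga: 2
  Ueda: 13
  Quinn: 7
  Rossi: 21
Rossi has the most first-place votes.

Rossi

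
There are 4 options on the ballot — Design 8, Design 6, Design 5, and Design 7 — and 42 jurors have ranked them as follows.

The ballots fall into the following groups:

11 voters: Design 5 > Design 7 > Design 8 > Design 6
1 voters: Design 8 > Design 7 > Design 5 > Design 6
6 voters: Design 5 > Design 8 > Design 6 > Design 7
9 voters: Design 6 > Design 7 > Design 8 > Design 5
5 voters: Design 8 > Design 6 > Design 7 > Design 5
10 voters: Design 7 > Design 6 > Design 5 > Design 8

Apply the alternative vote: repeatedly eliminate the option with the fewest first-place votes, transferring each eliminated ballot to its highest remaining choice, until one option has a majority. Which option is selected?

Round 1: Design 5 17, Design 7 10, Design 6 9, Design 8 6. Design 8 has the fewest and is eliminated.
Round 2: Design 5 17, Design 6 14, Design 7 11. Design 7 has the fewest and is eliminated.
Round 3: Design 6 24, Design 5 18. Design 6 has a majority.

Design 6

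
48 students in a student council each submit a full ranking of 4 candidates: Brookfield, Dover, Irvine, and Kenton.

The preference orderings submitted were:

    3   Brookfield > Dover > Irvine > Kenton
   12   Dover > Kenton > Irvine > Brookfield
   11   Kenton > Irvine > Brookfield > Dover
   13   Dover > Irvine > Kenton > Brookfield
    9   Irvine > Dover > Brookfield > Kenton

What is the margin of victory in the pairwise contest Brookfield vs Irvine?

42

Ballots ranking Brookfield above Irvine: 3.
Ballots ranking Irvine above Brookfield: 12+11+13+9 = 45.
Irvine wins 45–3, a margin of 42.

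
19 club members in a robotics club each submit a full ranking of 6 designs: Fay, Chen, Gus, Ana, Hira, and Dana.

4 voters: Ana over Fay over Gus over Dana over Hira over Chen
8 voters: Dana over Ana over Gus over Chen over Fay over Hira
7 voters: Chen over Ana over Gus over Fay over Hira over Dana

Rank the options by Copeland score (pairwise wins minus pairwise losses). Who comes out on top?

Pairwise results:
  Fay vs Chen: Chen wins 15–4.
  Fay vs Gus: Gus wins 15–4.
  Fay vs Ana: Ana wins 19–0.
  Fay vs Hira: Fay wins 19–0.
  Fay vs Dana: Fay wins 11–8.
  Chen vs Gus: Gus wins 12–7.
  Chen vs Ana: Ana wins 12–7.
  Chen vs Hira: Chen wins 15–4.
  Chen vs Dana: Dana wins 12–7.
  Gus vs Ana: Ana wins 19–0.
  Gus vs Hira: Gus wins 19–0.
  Gus vs Dana: Gus wins 11–8.
  Ana vs Hira: Ana wins 19–0.
  Ana vs Dana: Ana wins 11–8.
  Hira vs Dana: Dana wins 12–7.
Copeland scores (wins − losses):
  Fay: 2 − 3 = -1
  Chen: 2 − 3 = -1
  Gus: 4 − 1 = 3
  Ana: 5 − 0 = 5
  Hira: 0 − 5 = -5
  Dana: 2 − 3 = -1
Ana has the best Copeland score.

Ana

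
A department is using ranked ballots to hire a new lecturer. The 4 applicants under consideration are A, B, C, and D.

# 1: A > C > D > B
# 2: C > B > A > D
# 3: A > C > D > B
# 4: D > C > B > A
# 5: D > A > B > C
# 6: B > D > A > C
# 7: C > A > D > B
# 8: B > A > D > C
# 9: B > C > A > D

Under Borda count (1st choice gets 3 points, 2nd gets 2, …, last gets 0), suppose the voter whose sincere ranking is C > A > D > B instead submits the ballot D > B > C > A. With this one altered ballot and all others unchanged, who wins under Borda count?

Borda totals with the altered ballot: A 13, B 15, C 12, D 14.
The switch changes the winner from A to B.

B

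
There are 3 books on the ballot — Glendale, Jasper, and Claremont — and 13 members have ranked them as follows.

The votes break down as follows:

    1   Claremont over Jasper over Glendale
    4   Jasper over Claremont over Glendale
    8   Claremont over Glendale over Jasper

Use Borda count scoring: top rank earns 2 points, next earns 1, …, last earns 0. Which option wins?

Claremont

Borda scores:
  Glendale: 0 + 4·0 + 8·1 = 8
  Jasper: 1 + 4·2 + 8·0 = 9
  Claremont: 2 + 4·1 + 8·2 = 22
Claremont has the highest total.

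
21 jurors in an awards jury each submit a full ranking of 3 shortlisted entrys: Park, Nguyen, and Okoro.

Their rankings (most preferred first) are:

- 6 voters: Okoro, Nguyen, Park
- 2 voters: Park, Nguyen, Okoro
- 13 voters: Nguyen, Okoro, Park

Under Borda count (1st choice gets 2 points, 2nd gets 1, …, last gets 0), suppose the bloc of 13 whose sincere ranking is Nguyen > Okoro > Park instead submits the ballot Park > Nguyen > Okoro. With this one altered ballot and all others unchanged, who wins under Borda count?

Park

Borda totals with the altered ballot: Park 30, Nguyen 21, Okoro 12.
The switch changes the winner from Nguyen to Park.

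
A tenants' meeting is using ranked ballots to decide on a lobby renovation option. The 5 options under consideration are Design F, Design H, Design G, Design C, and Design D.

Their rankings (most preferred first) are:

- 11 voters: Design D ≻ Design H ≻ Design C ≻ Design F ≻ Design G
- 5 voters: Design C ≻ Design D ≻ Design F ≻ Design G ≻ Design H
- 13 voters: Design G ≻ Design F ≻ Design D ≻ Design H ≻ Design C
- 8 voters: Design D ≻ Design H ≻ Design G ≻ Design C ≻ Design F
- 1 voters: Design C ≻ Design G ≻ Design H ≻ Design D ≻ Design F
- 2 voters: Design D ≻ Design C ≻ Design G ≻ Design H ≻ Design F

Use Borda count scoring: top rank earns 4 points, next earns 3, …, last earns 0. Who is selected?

Borda scores:
  Design F: 11·1 + 5·2 + 13·3 + 8·0 + 0 + 2·0 = 60
  Design H: 11·3 + 5·0 + 13·1 + 8·3 + 2 + 2·1 = 74
  Design G: 11·0 + 5·1 + 13·4 + 8·2 + 3 + 2·2 = 80
  Design C: 11·2 + 5·4 + 13·0 + 8·1 + 4 + 2·3 = 60
  Design D: 11·4 + 5·3 + 13·2 + 8·4 + 1 + 2·4 = 126
Design D has the highest total.

Design D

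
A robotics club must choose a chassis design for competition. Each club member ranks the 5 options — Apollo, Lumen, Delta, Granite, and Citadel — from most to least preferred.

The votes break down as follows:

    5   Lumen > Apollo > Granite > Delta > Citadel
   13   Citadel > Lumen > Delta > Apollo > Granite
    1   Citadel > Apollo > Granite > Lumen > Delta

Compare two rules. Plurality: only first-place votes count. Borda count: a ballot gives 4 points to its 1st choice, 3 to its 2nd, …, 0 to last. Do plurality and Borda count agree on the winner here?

No

Plurality first-place counts: Apollo 0, Lumen 5, Delta 0, Granite 0, Citadel 14 → Citadel.
Borda totals: Apollo 31, Lumen 60, Delta 31, Granite 12, Citadel 56 → Lumen.
The two rules disagree: plurality picks Citadel, Borda picks Lumen.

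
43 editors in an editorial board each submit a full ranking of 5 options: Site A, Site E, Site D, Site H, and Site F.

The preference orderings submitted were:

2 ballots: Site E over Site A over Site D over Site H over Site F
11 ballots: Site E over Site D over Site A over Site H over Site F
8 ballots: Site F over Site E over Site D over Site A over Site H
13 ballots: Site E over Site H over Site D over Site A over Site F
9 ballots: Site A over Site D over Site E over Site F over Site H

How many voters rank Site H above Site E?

0

Ballots ranking Site H above Site E: 0.
Ballots ranking Site E above Site H: 2+11+8+13+9 = 43.
So 0 of 43 voters prefer Site H to Site E.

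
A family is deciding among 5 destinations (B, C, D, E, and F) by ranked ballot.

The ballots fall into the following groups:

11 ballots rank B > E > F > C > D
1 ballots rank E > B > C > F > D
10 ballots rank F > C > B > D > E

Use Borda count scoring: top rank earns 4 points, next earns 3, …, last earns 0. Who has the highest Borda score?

B

Borda scores:
  B: 11·4 + 3 + 10·2 = 67
  C: 11·1 + 2 + 10·3 = 43
  D: 11·0 + 0 + 10·1 = 10
  E: 11·3 + 4 + 10·0 = 37
  F: 11·2 + 1 + 10·4 = 63
B has the highest total.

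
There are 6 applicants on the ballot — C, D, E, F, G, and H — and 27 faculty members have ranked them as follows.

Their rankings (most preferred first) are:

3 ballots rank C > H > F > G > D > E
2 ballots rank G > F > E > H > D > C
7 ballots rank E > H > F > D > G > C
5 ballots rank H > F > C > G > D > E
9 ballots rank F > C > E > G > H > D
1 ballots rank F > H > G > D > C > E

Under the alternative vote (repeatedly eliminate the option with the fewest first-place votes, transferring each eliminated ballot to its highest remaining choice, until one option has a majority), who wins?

H

Round 1: F 10, E 7, H 5, C 3, G 2, D 0. D has the fewest and is eliminated.
Round 2: F 10, E 7, H 5, C 3, G 2. G has the fewest and is eliminated.
Round 3: F 12, E 7, H 5, C 3. C has the fewest and is eliminated.
Round 4: F 12, H 8, E 7. E has the fewest and is eliminated.
Round 5: H 15, F 12. H has a majority.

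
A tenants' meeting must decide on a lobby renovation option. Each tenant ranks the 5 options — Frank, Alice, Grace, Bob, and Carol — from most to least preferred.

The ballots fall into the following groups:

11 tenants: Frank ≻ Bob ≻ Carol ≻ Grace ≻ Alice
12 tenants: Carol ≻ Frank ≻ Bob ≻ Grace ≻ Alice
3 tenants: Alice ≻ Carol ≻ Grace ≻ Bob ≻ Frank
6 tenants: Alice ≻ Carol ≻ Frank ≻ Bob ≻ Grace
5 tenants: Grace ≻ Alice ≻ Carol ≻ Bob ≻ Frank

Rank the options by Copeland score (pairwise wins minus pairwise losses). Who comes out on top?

Carol

Pairwise results:
  Frank vs Alice: Frank wins 23–14.
  Frank vs Grace: Frank wins 29–8.
  Frank vs Bob: Frank wins 29–8.
  Frank vs Carol: Carol wins 26–11.
  Alice vs Grace: Grace wins 28–9.
  Alice vs Bob: Bob wins 23–14.
  Alice vs Carol: Carol wins 23–14.
  Grace vs Bob: Bob wins 29–8.
  Grace vs Carol: Carol wins 32–5.
  Bob vs Carol: Carol wins 26–11.
Copeland scores (wins − losses):
  Frank: 3 − 1 = 2
  Alice: 0 − 4 = -4
  Grace: 1 − 3 = -2
  Bob: 2 − 2 = 0
  Carol: 4 − 0 = 4
Carol has the best Copeland score.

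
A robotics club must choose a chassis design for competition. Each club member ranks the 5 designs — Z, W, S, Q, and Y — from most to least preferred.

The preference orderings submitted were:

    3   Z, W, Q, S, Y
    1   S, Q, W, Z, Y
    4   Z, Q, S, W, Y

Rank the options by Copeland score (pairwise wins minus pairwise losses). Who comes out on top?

Pairwise results:
  Z vs W: Z wins 7–1.
  Z vs S: Z wins 7–1.
  Z vs Q: Z wins 7–1.
  Z vs Y: Z wins 8–0.
  W vs S: S wins 5–3.
  W vs Q: Q wins 5–3.
  W vs Y: W wins 8–0.
  S vs Q: Q wins 7–1.
  S vs Y: S wins 8–0.
  Q vs Y: Q wins 8–0.
Copeland scores (wins − losses):
  Z: 4 − 0 = 4
  W: 1 − 3 = -2
  S: 2 − 2 = 0
  Q: 3 − 1 = 2
  Y: 0 − 4 = -4
Z has the best Copeland score.

Z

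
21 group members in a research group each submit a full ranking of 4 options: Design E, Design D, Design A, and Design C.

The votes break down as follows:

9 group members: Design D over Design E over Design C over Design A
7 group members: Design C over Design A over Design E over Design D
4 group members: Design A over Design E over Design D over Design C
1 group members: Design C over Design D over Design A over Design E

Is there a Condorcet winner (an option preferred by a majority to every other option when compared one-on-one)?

Head-to-head results (21 voters total):
Design E vs Design D: Design E wins 11–10.
Design E vs Design A: Design A wins 12–9.
Design E vs Design C: Design E wins 13–8.
Design D vs Design A: Design A wins 11–10.
Design D vs Design C: Design D wins 13–8.
Design A vs Design C: Design C wins 17–4.
No candidate beats all others: Design E beats Design C beats Design A beats Design E, a majority cycle.

No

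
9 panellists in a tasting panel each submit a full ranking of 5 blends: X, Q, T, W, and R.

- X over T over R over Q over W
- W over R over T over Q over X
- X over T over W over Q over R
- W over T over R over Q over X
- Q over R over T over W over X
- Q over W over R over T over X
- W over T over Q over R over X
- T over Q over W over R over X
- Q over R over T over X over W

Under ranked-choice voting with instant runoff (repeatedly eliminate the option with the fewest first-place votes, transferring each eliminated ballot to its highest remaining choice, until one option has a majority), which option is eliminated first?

R

Round 1: Q 3, W 3, X 2, T 1, R 0. R has the fewest and is eliminated.
Round 2: Q 3, W 3, X 2, T 1. T has the fewest and is eliminated.
Round 3: Q 4, W 3, X 2. X has the fewest and is eliminated.
Round 4: Q 5, W 4. Q has a majority.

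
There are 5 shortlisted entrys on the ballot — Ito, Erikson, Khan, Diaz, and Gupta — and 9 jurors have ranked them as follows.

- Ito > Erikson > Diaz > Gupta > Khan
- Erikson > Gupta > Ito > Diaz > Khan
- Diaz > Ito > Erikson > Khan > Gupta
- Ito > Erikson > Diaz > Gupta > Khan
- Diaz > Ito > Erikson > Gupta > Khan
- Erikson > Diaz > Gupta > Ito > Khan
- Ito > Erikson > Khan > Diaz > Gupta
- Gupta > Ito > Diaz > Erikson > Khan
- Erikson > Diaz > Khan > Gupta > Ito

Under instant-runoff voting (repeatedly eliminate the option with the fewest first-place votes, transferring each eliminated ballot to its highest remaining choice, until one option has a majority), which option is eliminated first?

Khan

Round 1: Ito 3, Erikson 3, Diaz 2, Gupta 1, Khan 0. Khan has the fewest and is eliminated.
Round 2: Ito 3, Erikson 3, Diaz 2, Gupta 1. Gupta has the fewest and is eliminated.
Round 3: Ito 4, Erikson 3, Diaz 2. Diaz has the fewest and is eliminated.
Round 4: Ito 6, Erikson 3. Ito has a majority.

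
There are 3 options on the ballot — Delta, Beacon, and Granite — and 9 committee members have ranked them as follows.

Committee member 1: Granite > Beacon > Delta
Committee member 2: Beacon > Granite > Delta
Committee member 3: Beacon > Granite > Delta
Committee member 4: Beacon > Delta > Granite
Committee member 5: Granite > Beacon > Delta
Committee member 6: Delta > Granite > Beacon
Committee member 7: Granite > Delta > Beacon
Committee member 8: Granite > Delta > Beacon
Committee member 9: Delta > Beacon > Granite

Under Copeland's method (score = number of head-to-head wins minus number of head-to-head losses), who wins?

Granite

Pairwise results:
  Delta vs Beacon: Beacon wins 5–4.
  Delta vs Granite: Granite wins 6–3.
  Beacon vs Granite: Granite wins 5–4.
Copeland scores (wins − losses):
  Delta: 0 − 2 = -2
  Beacon: 1 − 1 = 0
  Granite: 2 − 0 = 2
Granite has the best Copeland score.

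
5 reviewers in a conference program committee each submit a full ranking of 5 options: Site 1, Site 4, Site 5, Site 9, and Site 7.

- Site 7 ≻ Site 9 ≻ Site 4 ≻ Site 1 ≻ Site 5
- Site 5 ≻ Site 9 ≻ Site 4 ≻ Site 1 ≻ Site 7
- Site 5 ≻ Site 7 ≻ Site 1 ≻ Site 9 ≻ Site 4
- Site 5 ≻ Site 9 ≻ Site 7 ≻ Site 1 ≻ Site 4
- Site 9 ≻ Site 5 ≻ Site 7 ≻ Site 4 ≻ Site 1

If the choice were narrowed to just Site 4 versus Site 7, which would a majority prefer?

Site 7

Ballots ranking Site 4 above Site 7: 1.
Ballots ranking Site 7 above Site 4: 4.
Site 7 wins the head-to-head, 4–1.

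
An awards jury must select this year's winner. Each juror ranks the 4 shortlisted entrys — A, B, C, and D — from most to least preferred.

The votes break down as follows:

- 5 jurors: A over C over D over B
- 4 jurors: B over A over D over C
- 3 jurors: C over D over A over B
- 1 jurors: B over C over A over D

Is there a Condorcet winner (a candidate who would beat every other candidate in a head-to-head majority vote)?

Yes

Head-to-head results (13 voters total):
A vs B: A wins 8–5.
A vs C: A wins 9–4.
A vs D: A wins 10–3.
B vs C: C wins 8–5.
B vs D: D wins 8–5.
C vs D: C wins 9–4.
A beats each rival — B (8–5), C (9–4), D (10–3) — so A is the Condorcet winner.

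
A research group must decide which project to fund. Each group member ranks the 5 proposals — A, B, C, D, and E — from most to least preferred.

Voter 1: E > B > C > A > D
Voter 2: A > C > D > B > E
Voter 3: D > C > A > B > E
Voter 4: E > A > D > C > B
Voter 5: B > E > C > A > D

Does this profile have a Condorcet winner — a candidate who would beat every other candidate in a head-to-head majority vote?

Head-to-head results (5 voters total):
A vs B: A wins 3–2.
A vs C: C wins 3–2.
A vs D: A wins 4–1.
A vs E: E wins 3–2.
B vs C: C wins 3–2.
B vs D: D wins 3–2.
B vs E: B wins 3–2.
C vs D: C wins 3–2.
C vs E: E wins 3–2.
D vs E: E wins 3–2.
No candidate beats all others: A beats B beats E beats A, a majority cycle.

No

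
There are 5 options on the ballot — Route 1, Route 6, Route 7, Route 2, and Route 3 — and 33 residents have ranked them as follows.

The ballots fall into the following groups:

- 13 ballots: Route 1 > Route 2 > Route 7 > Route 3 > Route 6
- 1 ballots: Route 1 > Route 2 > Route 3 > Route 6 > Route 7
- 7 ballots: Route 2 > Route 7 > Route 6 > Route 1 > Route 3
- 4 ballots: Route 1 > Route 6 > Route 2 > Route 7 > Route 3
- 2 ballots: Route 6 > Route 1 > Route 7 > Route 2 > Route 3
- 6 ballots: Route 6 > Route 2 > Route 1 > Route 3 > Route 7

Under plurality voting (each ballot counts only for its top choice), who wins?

First-place vote totals:
  Route 1: 18
  Route 6: 8
  Route 7: 0
  Route 2: 7
  Route 3: 0
Route 1 has the most first-place votes.

Route 1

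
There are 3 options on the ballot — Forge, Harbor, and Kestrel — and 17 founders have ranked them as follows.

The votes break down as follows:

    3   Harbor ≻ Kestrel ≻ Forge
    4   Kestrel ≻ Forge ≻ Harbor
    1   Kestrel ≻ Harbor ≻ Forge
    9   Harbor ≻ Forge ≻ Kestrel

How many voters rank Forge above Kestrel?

9

Ballots ranking Forge above Kestrel: 9.
Ballots ranking Kestrel above Forge: 3+4+1 = 8.
So 9 of 17 voters prefer Forge to Kestrel.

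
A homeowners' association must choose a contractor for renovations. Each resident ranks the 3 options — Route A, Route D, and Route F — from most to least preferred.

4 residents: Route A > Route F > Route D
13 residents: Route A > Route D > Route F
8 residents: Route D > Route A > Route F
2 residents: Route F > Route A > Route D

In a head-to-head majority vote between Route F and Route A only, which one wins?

Route A

Ballots ranking Route F above Route A: 2.
Ballots ranking Route A above Route F: 4+13+8 = 25.
Route A wins the head-to-head, 25–2.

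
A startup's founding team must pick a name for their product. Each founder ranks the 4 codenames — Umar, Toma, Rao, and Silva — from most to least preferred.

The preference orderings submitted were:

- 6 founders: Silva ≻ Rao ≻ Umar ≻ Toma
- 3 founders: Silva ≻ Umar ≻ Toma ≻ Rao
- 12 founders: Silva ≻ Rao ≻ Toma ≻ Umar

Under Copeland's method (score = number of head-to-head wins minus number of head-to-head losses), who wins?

Silva

Pairwise results:
  Umar vs Toma: Toma wins 12–9.
  Umar vs Rao: Rao wins 18–3.
  Umar vs Silva: Silva wins 21–0.
  Toma vs Rao: Rao wins 18–3.
  Toma vs Silva: Silva wins 21–0.
  Rao vs Silva: Silva wins 21–0.
Copeland scores (wins − losses):
  Umar: 0 − 3 = -3
  Toma: 1 − 2 = -1
  Rao: 2 − 1 = 1
  Silva: 3 − 0 = 3
Silva has the best Copeland score.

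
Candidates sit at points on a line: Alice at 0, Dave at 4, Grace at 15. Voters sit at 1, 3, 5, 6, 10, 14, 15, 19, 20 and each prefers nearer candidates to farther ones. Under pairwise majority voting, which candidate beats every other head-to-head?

Grace

With single-peaked preferences on a line, the Condorcet winner is the candidate closest to the median voter.
The median voter (position 10) is closest to Grace at 15.
Check: Grace vs Dave — voters closer to Grace: 5 of 9.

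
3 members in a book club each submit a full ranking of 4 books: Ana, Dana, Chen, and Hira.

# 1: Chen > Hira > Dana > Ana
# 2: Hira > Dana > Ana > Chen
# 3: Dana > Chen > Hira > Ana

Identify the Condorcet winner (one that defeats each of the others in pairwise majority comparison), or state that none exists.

Head-to-head results (3 voters total):
Ana vs Dana: Dana wins 3–0.
Ana vs Chen: Chen wins 2–1.
Ana vs Hira: Hira wins 3–0.
Dana vs Chen: Dana wins 2–1.
Dana vs Hira: Hira wins 2–1.
Chen vs Hira: Chen wins 2–1.
No candidate beats all others: Dana beats Chen beats Hira beats Dana, a majority cycle.

There is no Condorcet winner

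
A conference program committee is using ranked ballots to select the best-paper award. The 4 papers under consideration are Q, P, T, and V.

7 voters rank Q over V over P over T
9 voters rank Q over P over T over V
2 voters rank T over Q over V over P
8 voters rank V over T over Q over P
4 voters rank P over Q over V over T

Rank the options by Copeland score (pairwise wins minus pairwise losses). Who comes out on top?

Pairwise results:
  Q vs P: Q wins 26–4.
  Q vs T: Q wins 20–10.
  Q vs V: Q wins 22–8.
  P vs T: P wins 20–10.
  P vs V: V wins 17–13.
  T vs V: V wins 19–11.
Copeland scores (wins − losses):
  Q: 3 − 0 = 3
  P: 1 − 2 = -1
  T: 0 − 3 = -3
  V: 2 − 1 = 1
Q has the best Copeland score.

Q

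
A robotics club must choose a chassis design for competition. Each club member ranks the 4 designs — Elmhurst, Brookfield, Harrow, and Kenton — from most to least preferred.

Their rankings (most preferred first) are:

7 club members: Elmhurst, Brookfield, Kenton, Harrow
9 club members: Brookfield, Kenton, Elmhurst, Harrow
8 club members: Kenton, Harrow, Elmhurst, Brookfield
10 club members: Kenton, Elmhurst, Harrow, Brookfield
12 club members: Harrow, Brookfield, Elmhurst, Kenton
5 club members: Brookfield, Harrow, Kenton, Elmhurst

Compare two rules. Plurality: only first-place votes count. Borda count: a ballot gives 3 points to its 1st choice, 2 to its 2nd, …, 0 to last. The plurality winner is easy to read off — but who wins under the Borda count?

Kenton

Plurality first-place counts: Elmhurst 7, Brookfield 14, Harrow 12, Kenton 18 → Kenton.
Borda totals: Elmhurst 70, Brookfield 80, Harrow 72, Kenton 84 → Kenton.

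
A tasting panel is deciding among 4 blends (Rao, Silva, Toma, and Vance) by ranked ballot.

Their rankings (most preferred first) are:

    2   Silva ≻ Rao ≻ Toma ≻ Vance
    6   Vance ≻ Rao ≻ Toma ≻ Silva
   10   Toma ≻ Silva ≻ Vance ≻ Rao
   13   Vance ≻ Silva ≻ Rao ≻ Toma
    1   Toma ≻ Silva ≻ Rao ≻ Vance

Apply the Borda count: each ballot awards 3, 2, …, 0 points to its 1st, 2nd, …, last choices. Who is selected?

Borda scores:
  Rao: 2·2 + 6·2 + 10·0 + 13·1 + 1 = 30
  Silva: 2·3 + 6·0 + 10·2 + 13·2 + 2 = 54
  Toma: 2·1 + 6·1 + 10·3 + 13·0 + 3 = 41
  Vance: 2·0 + 6·3 + 10·1 + 13·3 + 0 = 67
Vance has the highest total.

Vance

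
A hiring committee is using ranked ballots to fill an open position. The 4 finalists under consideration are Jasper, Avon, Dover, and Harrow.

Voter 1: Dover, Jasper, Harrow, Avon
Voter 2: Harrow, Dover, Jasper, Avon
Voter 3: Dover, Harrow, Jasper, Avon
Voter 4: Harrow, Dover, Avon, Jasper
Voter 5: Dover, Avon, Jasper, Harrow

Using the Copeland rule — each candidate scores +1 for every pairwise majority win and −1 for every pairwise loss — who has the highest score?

Pairwise results:
  Jasper vs Avon: Jasper wins 3–2.
  Jasper vs Dover: Dover wins 5–0.
  Jasper vs Harrow: Harrow wins 3–2.
  Avon vs Dover: Dover wins 5–0.
  Avon vs Harrow: Harrow wins 4–1.
  Dover vs Harrow: Dover wins 3–2.
Copeland scores (wins − losses):
  Jasper: 1 − 2 = -1
  Avon: 0 − 3 = -3
  Dover: 3 − 0 = 3
  Harrow: 2 − 1 = 1
Dover has the best Copeland score.

Dover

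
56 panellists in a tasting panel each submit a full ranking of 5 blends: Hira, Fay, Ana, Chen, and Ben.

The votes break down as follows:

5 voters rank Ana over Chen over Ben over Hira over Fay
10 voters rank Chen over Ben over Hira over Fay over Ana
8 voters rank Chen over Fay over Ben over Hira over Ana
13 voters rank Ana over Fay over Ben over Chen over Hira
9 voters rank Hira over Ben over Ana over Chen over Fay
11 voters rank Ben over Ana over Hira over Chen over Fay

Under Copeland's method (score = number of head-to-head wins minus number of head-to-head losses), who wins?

Pairwise results:
  Hira vs Fay: Hira wins 35–21.
  Hira vs Ana: Ana wins 29–27.
  Hira vs Chen: Chen wins 36–20.
  Hira vs Ben: Ben wins 47–9.
  Fay vs Ana: Ana wins 38–18.
  Fay vs Chen: Chen wins 43–13.
  Fay vs Ben: Ben wins 35–21.
  Ana vs Chen: Ana wins 38–18.
  Ana vs Ben: Ben wins 38–18.
  Chen vs Ben: Ben wins 33–23.
Copeland scores (wins − losses):
  Hira: 1 − 3 = -2
  Fay: 0 − 4 = -4
  Ana: 3 − 1 = 2
  Chen: 2 − 2 = 0
  Ben: 4 − 0 = 4
Ben has the best Copeland score.

Ben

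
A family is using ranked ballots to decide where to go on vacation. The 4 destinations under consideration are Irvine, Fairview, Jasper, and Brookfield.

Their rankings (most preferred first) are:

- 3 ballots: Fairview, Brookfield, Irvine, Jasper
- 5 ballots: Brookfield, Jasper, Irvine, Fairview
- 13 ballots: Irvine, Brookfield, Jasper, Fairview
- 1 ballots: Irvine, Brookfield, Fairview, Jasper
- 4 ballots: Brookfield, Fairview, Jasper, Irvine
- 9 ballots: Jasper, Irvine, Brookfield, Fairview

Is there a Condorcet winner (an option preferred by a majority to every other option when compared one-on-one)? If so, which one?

There is no Condorcet winner

Head-to-head results (35 voters total):
Irvine vs Fairview: Irvine wins 28–7.
Irvine vs Jasper: Jasper wins 18–17.
Irvine vs Brookfield: Irvine wins 23–12.
Fairview vs Jasper: Jasper wins 27–8.
Fairview vs Brookfield: Brookfield wins 32–3.
Jasper vs Brookfield: Brookfield wins 26–9.
No candidate beats all others: Irvine beats Brookfield beats Jasper beats Irvine, a majority cycle.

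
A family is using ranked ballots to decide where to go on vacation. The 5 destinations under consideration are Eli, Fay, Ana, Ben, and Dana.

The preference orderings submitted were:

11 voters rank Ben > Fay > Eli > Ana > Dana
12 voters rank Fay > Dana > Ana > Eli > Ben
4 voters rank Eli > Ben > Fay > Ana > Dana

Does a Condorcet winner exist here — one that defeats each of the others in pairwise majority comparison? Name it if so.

Head-to-head results (27 voters total):
Eli vs Fay: Fay wins 23–4.
Eli vs Ana: Eli wins 15–12.
Eli vs Ben: Eli wins 16–11.
Eli vs Dana: Eli wins 15–12.
Fay vs Ana: Fay wins 27–0.
Fay vs Ben: Ben wins 15–12.
Fay vs Dana: Fay wins 27–0.
Ana vs Ben: Ben wins 15–12.
Ana vs Dana: Ana wins 15–12.
Ben vs Dana: Ben wins 15–12.
No candidate beats all others: Eli beats Ben beats Fay beats Eli, a majority cycle.

None — there is no Condorcet winner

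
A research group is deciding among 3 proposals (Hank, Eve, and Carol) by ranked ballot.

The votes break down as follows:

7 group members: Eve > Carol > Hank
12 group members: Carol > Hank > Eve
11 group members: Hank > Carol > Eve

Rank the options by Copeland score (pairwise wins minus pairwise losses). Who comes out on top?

Pairwise results:
  Hank vs Eve: Hank wins 23–7.
  Hank vs Carol: Carol wins 19–11.
  Eve vs Carol: Carol wins 23–7.
Copeland scores (wins − losses):
  Hank: 1 − 1 = 0
  Eve: 0 − 2 = -2
  Carol: 2 − 0 = 2
Carol has the best Copeland score.

Carol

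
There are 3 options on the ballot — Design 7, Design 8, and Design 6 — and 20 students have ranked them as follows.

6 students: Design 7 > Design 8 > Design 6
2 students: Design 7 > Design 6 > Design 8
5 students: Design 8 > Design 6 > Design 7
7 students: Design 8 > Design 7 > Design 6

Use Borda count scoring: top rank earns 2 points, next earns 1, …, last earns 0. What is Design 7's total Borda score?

23

Borda scores:
  Design 7: 6·2 + 2·2 + 5·0 + 7·1 = 23
  Design 8: 6·1 + 2·0 + 5·2 + 7·2 = 30
  Design 6: 6·0 + 2·1 + 5·1 + 7·0 = 7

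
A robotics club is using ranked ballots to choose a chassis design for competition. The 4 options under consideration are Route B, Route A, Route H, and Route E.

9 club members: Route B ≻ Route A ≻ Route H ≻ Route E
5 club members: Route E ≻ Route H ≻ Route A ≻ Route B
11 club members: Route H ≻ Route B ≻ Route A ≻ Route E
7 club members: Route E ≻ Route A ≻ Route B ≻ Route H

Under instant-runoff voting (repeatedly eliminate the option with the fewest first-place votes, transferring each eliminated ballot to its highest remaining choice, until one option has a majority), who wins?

Round 1: Route E 12, Route H 11, Route B 9, Route A 0. Route A has the fewest and is eliminated.
Round 2: Route E 12, Route H 11, Route B 9. Route B has the fewest and is eliminated.
Round 3: Route H 20, Route E 12. Route H has a majority.

Route H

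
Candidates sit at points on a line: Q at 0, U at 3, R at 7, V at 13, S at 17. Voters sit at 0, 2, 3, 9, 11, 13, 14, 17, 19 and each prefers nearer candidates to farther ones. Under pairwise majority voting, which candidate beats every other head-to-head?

V

With single-peaked preferences on a line, the Condorcet winner is the candidate closest to the median voter.
The median voter (position 11) is closest to V at 13.
Check: V vs S — voters closer to V: 7 of 9.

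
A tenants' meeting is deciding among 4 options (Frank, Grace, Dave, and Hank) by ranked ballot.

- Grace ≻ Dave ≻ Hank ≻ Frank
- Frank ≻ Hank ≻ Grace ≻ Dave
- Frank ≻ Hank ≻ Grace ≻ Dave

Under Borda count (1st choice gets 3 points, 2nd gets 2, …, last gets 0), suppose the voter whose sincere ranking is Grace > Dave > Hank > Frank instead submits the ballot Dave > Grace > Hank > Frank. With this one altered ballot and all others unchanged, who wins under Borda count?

Borda totals with the altered ballot: Frank 6, Grace 4, Dave 3, Hank 5.
The winner is unchanged: still Frank.

Frank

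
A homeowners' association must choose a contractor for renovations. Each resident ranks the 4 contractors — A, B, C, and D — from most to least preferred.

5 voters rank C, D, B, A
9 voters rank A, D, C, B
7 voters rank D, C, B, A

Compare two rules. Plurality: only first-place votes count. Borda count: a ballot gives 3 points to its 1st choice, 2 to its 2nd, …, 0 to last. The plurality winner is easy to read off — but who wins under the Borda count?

D

Plurality first-place counts: A 9, B 0, C 5, D 7 → A.
Borda totals: A 27, B 12, C 38, D 49 → D.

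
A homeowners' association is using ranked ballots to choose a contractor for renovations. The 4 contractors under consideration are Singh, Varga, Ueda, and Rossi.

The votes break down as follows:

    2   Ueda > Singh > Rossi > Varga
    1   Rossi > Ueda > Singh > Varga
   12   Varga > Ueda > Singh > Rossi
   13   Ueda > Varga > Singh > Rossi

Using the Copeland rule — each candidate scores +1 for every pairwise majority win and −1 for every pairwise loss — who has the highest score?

Ueda

Pairwise results:
  Singh vs Varga: Varga wins 25–3.
  Singh vs Ueda: Ueda wins 28–0.
  Singh vs Rossi: Singh wins 27–1.
  Varga vs Ueda: Ueda wins 16–12.
  Varga vs Rossi: Varga wins 25–3.
  Ueda vs Rossi: Ueda wins 27–1.
Copeland scores (wins − losses):
  Singh: 1 − 2 = -1
  Varga: 2 − 1 = 1
  Ueda: 3 − 0 = 3
  Rossi: 0 − 3 = -3
Ueda has the best Copeland score.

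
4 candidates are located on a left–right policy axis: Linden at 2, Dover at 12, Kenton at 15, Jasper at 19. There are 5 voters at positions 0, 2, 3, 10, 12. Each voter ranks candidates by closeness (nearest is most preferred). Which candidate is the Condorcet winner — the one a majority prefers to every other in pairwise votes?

Linden

With single-peaked preferences on a line, the Condorcet winner is the candidate closest to the median voter.
The median voter (position 3) is closest to Linden at 2.
Check: Linden vs Jasper — voters closer to Linden: 4 of 5.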